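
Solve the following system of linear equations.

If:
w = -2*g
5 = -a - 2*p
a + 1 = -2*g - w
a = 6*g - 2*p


Then:
a = -1
g = -5/6
p = -2
w = 5/3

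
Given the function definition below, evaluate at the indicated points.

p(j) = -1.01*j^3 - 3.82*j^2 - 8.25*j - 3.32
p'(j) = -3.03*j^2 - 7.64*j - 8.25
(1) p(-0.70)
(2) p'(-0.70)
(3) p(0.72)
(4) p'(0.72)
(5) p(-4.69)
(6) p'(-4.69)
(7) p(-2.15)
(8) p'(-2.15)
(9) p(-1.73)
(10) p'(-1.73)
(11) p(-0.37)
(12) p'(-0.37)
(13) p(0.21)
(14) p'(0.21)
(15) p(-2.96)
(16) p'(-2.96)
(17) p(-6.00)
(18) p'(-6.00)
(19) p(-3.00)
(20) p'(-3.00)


(1) = 0.93
(2) = -4.39
(3) = -11.62
(4) = -15.32
(5) = 55.54
(6) = -39.07
(7) = 6.80
(8) = -5.83
(9) = 4.75
(10) = -4.10
(11) = -0.74
(12) = -5.84
(13) = -5.23
(14) = -9.99
(15) = 13.82
(16) = -12.18
(17) = 126.82
(18) = -71.49
(19) = 14.32
(20) = -12.60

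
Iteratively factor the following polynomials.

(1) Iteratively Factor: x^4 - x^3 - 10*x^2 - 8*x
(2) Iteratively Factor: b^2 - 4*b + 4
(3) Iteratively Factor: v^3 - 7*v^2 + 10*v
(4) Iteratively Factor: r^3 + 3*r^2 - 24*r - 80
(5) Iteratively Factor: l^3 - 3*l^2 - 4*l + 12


(1) = (x + 2)*(x^3 - 3*x^2 - 4*x) = (x - 4)*(x + 2)*(x^2 + x) = x*(x - 4)*(x + 2)*(x + 1)
(2) = (b - 2)*(b - 2)
(3) = (v)*(v^2 - 7*v + 10) = v*(v - 2)*(v - 5)
(4) = (r - 5)*(r^2 + 8*r + 16) = (r - 5)*(r + 4)*(r + 4)
(5) = (l + 2)*(l^2 - 5*l + 6) = (l - 3)*(l + 2)*(l - 2)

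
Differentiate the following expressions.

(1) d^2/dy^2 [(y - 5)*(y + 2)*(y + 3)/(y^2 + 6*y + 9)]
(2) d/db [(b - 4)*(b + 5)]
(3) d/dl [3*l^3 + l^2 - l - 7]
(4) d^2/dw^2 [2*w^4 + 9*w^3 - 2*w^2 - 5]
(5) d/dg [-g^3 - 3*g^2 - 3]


(1) = 16/(y^3 + 9*y^2 + 27*y + 27)
(2) = 2*b + 1
(3) = 9*l^2 + 2*l - 1
(4) = 24*w^2 + 54*w - 4
(5) = 3*g*(-g - 2)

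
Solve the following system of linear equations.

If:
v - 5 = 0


Then:
v = 5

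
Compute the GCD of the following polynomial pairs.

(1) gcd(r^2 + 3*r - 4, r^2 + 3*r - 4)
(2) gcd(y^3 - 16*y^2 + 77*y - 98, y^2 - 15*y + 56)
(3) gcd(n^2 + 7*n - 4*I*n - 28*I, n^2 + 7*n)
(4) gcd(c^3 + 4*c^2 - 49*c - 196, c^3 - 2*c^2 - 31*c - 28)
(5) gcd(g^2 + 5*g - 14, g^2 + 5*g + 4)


(1) = r^2 + 3*r - 4
(2) = y - 7
(3) = gcd((n + 7)*(n - 4*I), n*(n + 7)) = n + 7
(4) = gcd((c - 7)*(c + 4)*(c + 7), (c - 7)*(c + 1)*(c + 4)) = c^2 - 3*c - 28
(5) = gcd((g - 2)*(g + 7), (g + 1)*(g + 4)) = 1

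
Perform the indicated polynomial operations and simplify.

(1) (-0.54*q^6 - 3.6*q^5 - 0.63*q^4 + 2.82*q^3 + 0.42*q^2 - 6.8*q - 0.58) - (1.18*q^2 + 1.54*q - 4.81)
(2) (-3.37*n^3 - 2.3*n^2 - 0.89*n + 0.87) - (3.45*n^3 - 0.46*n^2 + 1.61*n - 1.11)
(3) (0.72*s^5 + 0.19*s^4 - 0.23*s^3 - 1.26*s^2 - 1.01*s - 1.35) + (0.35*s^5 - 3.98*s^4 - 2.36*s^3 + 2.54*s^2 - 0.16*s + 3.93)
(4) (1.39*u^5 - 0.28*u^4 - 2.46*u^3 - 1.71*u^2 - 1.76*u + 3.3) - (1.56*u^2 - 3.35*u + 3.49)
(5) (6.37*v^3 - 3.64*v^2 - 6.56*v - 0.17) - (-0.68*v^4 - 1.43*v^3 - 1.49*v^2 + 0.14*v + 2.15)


(1) = -0.54*q^6 - 3.6*q^5 - 0.63*q^4 + 2.82*q^3 - 0.76*q^2 - 8.34*q + 4.23
(2) = -6.82*n^3 - 1.84*n^2 - 2.5*n + 1.98
(3) = 1.07*s^5 - 3.79*s^4 - 2.59*s^3 + 1.28*s^2 - 1.17*s + 2.58
(4) = 1.39*u^5 - 0.28*u^4 - 2.46*u^3 - 3.27*u^2 + 1.59*u - 0.19
(5) = 0.68*v^4 + 7.8*v^3 - 2.15*v^2 - 6.7*v - 2.32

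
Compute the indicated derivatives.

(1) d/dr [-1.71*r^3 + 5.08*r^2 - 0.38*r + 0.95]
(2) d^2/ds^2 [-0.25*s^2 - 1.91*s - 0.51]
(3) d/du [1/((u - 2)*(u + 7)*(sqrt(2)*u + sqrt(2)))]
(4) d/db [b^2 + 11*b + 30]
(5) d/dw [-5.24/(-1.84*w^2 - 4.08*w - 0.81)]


(1) = -5.13*r^2 + 10.16*r - 0.38
(2) = -0.500000000000000
(3) = sqrt(2)*(-(u - 2)*(u + 1) - (u - 2)*(u + 7) - (u + 1)*(u + 7))/(2*(u - 2)^2*(u + 1)^2*(u + 7)^2)
(4) = 2*b + 11
(5) = (-19.2832*w - 21.3792)/(1.84*w^2 + 4.08*w + 0.81)^2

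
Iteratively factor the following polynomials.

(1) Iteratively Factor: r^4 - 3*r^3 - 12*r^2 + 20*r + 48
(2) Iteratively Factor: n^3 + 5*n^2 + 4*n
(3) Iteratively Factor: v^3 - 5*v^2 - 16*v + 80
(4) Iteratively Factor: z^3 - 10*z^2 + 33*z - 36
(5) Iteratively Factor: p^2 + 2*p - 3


(1) = (r + 2)*(r^3 - 5*r^2 - 2*r + 24) = (r - 3)*(r + 2)*(r^2 - 2*r - 8) = (r - 3)*(r + 2)^2*(r - 4)
(2) = (n)*(n^2 + 5*n + 4) = n*(n + 4)*(n + 1)
(3) = (v - 4)*(v^2 - v - 20) = (v - 4)*(v + 4)*(v - 5)
(4) = (z - 3)*(z^2 - 7*z + 12) = (z - 3)^2*(z - 4)
(5) = (p + 3)*(p - 1)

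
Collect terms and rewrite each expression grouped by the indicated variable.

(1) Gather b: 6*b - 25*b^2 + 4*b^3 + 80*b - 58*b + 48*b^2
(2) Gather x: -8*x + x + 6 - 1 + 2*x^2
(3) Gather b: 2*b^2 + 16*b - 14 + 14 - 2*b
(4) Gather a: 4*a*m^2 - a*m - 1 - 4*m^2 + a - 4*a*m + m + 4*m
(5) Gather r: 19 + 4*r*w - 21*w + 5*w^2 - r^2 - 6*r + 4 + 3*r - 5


(1) = 4*b^3 + 23*b^2 + 28*b
(2) = 2*x^2 - 7*x + 5
(3) = 2*b^2 + 14*b
(4) = a*(4*m^2 - 5*m + 1) - 4*m^2 + 5*m - 1
(5) = -r^2 + r*(4*w - 3) + 5*w^2 - 21*w + 18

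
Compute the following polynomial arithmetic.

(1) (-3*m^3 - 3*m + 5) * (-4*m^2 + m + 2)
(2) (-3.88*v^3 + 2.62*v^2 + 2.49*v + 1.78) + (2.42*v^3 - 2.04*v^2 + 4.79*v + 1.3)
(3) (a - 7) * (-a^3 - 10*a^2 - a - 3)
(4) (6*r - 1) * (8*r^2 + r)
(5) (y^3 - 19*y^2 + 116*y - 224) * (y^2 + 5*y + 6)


(1) = 12*m^5 - 3*m^4 + 6*m^3 - 23*m^2 - m + 10
(2) = -1.46*v^3 + 0.58*v^2 + 7.28*v + 3.08
(3) = -a^4 - 3*a^3 + 69*a^2 + 4*a + 21
(4) = 48*r^3 - 2*r^2 - r
(5) = y^5 - 14*y^4 + 27*y^3 + 242*y^2 - 424*y - 1344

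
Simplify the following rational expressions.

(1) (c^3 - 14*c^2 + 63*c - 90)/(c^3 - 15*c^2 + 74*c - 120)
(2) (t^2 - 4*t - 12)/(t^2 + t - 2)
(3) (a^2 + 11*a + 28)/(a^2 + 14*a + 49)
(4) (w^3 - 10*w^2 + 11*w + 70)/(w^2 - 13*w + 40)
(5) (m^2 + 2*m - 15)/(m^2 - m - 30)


(1) = (c - 3)/(c - 4)
(2) = (t - 6)/(t - 1)
(3) = (a + 4)/(a + 7)
(4) = (w^2 - 5*w - 14)/(w - 8)
(5) = (m - 3)/(m - 6)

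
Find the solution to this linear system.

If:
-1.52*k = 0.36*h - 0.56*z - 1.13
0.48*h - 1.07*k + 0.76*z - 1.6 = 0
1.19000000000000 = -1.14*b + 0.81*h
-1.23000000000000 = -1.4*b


Then:
b = 0.88
h = 2.71
k = 0.52
z = 1.12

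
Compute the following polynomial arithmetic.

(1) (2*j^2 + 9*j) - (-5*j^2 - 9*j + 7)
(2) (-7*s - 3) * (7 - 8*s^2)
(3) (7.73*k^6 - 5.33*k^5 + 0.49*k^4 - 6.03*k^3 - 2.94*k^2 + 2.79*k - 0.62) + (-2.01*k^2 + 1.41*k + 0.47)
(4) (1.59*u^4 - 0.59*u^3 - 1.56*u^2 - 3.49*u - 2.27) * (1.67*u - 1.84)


(1) = 7*j^2 + 18*j - 7
(2) = 56*s^3 + 24*s^2 - 49*s - 21
(3) = 7.73*k^6 - 5.33*k^5 + 0.49*k^4 - 6.03*k^3 - 4.95*k^2 + 4.2*k - 0.15
(4) = 2.6553*u^5 - 3.9109*u^4 - 1.5196*u^3 - 2.9579*u^2 + 2.6307*u + 4.1768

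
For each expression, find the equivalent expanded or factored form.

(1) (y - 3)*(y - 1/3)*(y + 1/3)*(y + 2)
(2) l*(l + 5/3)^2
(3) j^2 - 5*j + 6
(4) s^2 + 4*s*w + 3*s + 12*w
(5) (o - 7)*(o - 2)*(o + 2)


(1) = y^4 - y^3 - 55*y^2/9 + y/9 + 2/3
(2) = l^3 + 10*l^2/3 + 25*l/9
(3) = (j - 3)*(j - 2)
(4) = (s + 3)*(s + 4*w)
(5) = o^3 - 7*o^2 - 4*o + 28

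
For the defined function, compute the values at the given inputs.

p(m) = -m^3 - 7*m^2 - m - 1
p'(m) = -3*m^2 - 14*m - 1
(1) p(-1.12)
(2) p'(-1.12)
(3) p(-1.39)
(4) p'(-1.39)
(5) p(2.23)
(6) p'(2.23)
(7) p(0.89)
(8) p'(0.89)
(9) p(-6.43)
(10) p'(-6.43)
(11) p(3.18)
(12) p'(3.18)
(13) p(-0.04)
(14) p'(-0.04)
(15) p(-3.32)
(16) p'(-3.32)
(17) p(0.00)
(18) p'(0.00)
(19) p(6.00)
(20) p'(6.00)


(1) = -7.26
(2) = 10.92
(3) = -10.45
(4) = 12.66
(5) = -49.13
(6) = -47.14
(7) = -8.14
(8) = -15.84
(9) = -18.14
(10) = -35.01
(11) = -107.12
(12) = -75.86
(13) = -0.97
(14) = -0.44
(15) = -38.24
(16) = 12.41
(17) = -1.00
(18) = -1.00
(19) = -475.00
(20) = -193.00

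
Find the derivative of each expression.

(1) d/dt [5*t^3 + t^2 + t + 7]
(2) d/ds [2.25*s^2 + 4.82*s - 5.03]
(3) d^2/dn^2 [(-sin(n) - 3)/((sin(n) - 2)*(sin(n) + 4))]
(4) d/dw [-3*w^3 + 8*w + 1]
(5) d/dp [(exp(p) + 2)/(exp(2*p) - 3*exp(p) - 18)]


(1) = 15*t^2 + 2*t + 1
(2) = 4.5*s + 4.82
(3) = (sin(n)^5 + 10*sin(n)^4 + 64*sin(n)^3 + 106*sin(n)^2 + 28*sin(n) - 104)/((sin(n) - 2)^3*(sin(n) + 4)^3)
(4) = 8 - 9*w^2
(5) = (-(exp(p) + 2)*(2*exp(p) - 3) + exp(2*p) - 3*exp(p) - 18)*exp(p)/(-exp(2*p) + 3*exp(p) + 18)^2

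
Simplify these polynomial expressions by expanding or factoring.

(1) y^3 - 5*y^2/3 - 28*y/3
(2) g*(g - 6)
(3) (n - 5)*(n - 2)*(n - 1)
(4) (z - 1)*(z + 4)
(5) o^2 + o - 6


(1) = y*(y - 4)*(y + 7/3)
(2) = g^2 - 6*g
(3) = n^3 - 8*n^2 + 17*n - 10
(4) = z^2 + 3*z - 4
(5) = (o - 2)*(o + 3)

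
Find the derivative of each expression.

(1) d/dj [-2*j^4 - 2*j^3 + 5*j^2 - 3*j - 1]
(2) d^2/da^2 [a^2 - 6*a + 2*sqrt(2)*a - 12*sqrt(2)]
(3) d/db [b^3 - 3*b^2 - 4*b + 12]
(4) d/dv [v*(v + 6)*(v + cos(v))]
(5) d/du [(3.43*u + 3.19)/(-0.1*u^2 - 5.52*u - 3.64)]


(1) = -8*j^3 - 6*j^2 + 10*j - 3
(2) = 2
(3) = 3*b^2 - 6*b - 4
(4) = -v*(v + 6)*(sin(v) - 1) + v*(v + cos(v)) + (v + 6)*(v + cos(v))
(5) = (0.343*u^2 + 0.638*u + 5.1236)/(0.01*u^4 + 1.104*u^3 + 31.1984*u^2 + 40.1856*u + 13.2496)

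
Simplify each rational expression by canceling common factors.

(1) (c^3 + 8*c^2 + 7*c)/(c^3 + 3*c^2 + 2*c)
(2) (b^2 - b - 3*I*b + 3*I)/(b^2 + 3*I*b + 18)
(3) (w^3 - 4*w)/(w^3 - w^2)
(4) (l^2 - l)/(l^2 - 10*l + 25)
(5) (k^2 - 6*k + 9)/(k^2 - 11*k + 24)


(1) = (c + 7)/(c + 2)
(2) = (b - 1)/(b + 6*I)
(3) = (w^2 - 4)/(w^2 - w)
(4) = (l^2 - l)/(l^2 - 10*l + 25)
(5) = (k - 3)/(k - 8)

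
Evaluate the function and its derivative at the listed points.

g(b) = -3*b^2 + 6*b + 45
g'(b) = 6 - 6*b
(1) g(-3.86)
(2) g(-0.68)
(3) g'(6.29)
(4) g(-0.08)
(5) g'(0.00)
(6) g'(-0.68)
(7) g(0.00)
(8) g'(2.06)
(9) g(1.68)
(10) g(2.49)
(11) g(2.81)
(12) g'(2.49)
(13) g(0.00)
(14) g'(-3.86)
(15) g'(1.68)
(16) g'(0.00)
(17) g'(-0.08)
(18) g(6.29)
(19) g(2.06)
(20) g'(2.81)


(1) = -22.86
(2) = 39.53
(3) = -31.74
(4) = 44.50
(5) = 6.00
(6) = 10.08
(7) = 45.00
(8) = -6.36
(9) = 46.61
(10) = 41.34
(11) = 38.17
(12) = -8.94
(13) = 45.00
(14) = 29.16
(15) = -4.08
(16) = 6.00
(17) = 6.48
(18) = -35.95
(19) = 44.63
(20) = -10.86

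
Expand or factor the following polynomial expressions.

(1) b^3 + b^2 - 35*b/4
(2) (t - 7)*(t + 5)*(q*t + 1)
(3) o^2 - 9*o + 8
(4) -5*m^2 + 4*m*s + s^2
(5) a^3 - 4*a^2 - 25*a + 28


(1) = b*(b - 5/2)*(b + 7/2)
(2) = q*t^3 - 2*q*t^2 - 35*q*t + t^2 - 2*t - 35
(3) = (o - 8)*(o - 1)
(4) = (-m + s)*(5*m + s)
(5) = (a - 7)*(a - 1)*(a + 4)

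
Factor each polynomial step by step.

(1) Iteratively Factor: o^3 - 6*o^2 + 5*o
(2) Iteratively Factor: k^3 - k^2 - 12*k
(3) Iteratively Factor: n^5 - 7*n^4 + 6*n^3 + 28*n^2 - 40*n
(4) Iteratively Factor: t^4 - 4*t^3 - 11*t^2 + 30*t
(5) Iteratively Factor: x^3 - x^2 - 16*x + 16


(1) = (o)*(o^2 - 6*o + 5) = o*(o - 5)*(o - 1)
(2) = (k)*(k^2 - k - 12) = k*(k - 4)*(k + 3)
(3) = (n + 2)*(n^4 - 9*n^3 + 24*n^2 - 20*n) = (n - 2)*(n + 2)*(n^3 - 7*n^2 + 10*n) = (n - 2)^2*(n + 2)*(n^2 - 5*n) = (n - 5)*(n - 2)^2*(n + 2)*(n)
(4) = (t - 5)*(t^3 + t^2 - 6*t) = t*(t - 5)*(t^2 + t - 6) = t*(t - 5)*(t - 2)*(t + 3)
(5) = (x - 1)*(x^2 - 16) = (x - 4)*(x - 1)*(x + 4)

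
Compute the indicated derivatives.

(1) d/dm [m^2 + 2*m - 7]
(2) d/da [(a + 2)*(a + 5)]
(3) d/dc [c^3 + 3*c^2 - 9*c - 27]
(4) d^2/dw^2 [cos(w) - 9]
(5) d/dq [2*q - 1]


(1) = 2*m + 2
(2) = 2*a + 7
(3) = 3*c^2 + 6*c - 9
(4) = -cos(w)
(5) = 2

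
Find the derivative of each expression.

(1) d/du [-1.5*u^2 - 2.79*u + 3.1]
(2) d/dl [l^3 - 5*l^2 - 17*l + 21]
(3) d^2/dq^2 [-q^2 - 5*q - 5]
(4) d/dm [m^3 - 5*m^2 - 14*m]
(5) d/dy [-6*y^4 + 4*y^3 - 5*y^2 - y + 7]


(1) = -3.0*u - 2.79
(2) = 3*l^2 - 10*l - 17
(3) = -2
(4) = 3*m^2 - 10*m - 14
(5) = -24*y^3 + 12*y^2 - 10*y - 1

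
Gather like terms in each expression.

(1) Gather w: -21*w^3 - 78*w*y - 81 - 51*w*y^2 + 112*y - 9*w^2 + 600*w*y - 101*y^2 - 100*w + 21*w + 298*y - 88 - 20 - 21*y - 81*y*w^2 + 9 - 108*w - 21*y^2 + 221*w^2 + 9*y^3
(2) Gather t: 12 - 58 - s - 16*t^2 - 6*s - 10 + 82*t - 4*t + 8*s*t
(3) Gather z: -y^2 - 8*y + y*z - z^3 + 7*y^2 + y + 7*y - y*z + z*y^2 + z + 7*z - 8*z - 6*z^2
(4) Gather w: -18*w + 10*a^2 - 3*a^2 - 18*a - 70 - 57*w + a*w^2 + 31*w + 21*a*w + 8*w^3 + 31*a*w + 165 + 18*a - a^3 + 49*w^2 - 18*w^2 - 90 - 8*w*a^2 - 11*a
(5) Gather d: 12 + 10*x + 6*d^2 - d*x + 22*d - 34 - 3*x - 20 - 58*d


(1) = -21*w^3 + w^2*(212 - 81*y) + w*(-51*y^2 + 522*y - 187) + 9*y^3 - 122*y^2 + 389*y - 180
(2) = -7*s - 16*t^2 + t*(8*s + 78) - 56
(3) = y^2*z + 6*y^2 - z^3 - 6*z^2
(4) = -a^3 + 7*a^2 - 11*a + 8*w^3 + w^2*(a + 31) + w*(-8*a^2 + 52*a - 44) + 5
(5) = 6*d^2 + d*(-x - 36) + 7*x - 42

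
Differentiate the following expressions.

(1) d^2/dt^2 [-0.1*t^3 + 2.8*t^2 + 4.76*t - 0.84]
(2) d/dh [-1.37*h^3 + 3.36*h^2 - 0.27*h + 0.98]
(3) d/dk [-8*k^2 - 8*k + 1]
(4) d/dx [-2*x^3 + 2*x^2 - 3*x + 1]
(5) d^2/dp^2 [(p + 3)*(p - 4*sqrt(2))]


(1) = 5.6 - 0.6*t
(2) = -4.11*h^2 + 6.72*h - 0.27
(3) = -16*k - 8
(4) = -6*x^2 + 4*x - 3
(5) = 2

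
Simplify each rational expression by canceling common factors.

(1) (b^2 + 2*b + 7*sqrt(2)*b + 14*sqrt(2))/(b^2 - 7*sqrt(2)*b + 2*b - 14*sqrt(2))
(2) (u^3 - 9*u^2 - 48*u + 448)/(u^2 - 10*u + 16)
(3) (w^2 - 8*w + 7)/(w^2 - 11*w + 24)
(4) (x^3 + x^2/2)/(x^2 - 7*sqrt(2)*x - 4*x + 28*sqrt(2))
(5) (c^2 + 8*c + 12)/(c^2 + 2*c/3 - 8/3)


(1) = (b + 7*sqrt(2))/(b - 7*sqrt(2))
(2) = (u^2 - u - 56)/(u - 2)
(3) = (w^2 - 8*w + 7)/(w^2 - 11*w + 24)
(4) = (2*x^3 + x^2)/(2*x^2 + x*(-14*sqrt(2) - 8) + 56*sqrt(2))
(5) = (3*c + 18)/(3*c - 4)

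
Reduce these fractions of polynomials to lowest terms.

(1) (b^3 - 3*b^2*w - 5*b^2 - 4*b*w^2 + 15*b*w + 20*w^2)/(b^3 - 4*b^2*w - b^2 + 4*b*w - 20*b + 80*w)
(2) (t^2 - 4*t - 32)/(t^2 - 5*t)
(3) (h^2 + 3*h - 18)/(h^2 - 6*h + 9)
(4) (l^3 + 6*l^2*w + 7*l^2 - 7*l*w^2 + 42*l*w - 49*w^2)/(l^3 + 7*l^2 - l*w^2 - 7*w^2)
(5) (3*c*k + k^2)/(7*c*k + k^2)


(1) = (b + w)/(b + 4)
(2) = (t^2 - 4*t - 32)/(t^2 - 5*t)
(3) = (h + 6)/(h - 3)
(4) = (l + 7*w)/(l + w)
(5) = (3*c + k)/(7*c + k)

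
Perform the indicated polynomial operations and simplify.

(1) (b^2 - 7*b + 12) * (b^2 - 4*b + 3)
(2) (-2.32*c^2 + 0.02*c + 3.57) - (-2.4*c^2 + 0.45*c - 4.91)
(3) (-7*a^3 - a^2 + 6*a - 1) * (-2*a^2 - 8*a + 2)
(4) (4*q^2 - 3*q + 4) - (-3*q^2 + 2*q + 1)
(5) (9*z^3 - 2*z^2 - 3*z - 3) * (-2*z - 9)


(1) = b^4 - 11*b^3 + 43*b^2 - 69*b + 36
(2) = 0.08*c^2 - 0.43*c + 8.48
(3) = 14*a^5 + 58*a^4 - 18*a^3 - 48*a^2 + 20*a - 2
(4) = 7*q^2 - 5*q + 3
(5) = -18*z^4 - 77*z^3 + 24*z^2 + 33*z + 27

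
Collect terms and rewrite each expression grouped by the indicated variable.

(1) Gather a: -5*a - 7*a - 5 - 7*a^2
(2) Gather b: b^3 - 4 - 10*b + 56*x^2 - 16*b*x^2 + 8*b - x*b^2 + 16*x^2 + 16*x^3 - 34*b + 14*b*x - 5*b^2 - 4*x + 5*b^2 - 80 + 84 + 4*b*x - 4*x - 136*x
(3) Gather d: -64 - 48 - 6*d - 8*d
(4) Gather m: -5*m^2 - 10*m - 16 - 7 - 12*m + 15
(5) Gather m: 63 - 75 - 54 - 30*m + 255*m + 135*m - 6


(1) = -7*a^2 - 12*a - 5
(2) = b^3 - b^2*x + b*(-16*x^2 + 18*x - 36) + 16*x^3 + 72*x^2 - 144*x
(3) = -14*d - 112
(4) = -5*m^2 - 22*m - 8
(5) = 360*m - 72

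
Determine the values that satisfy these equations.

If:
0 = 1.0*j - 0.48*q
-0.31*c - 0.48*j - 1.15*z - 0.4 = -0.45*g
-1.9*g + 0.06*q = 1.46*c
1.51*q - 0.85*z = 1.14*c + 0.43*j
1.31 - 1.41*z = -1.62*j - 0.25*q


Then:
c = -1.11
g = 0.83
j = -0.34
q = -0.70
z = 0.42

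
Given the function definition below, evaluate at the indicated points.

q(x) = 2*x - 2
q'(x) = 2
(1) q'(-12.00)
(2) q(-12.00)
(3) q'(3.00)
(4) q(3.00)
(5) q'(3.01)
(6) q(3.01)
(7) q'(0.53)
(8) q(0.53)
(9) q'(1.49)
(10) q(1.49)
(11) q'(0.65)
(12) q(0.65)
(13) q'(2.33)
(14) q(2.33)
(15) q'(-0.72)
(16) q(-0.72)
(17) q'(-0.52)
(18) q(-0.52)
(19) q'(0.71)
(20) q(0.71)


(1) = 2.00
(2) = -26.00
(3) = 2.00
(4) = 4.00
(5) = 2.00
(6) = 4.02
(7) = 2.00
(8) = -0.94
(9) = 2.00
(10) = 0.98
(11) = 2.00
(12) = -0.70
(13) = 2.00
(14) = 2.66
(15) = 2.00
(16) = -3.44
(17) = 2.00
(18) = -3.04
(19) = 2.00
(20) = -0.58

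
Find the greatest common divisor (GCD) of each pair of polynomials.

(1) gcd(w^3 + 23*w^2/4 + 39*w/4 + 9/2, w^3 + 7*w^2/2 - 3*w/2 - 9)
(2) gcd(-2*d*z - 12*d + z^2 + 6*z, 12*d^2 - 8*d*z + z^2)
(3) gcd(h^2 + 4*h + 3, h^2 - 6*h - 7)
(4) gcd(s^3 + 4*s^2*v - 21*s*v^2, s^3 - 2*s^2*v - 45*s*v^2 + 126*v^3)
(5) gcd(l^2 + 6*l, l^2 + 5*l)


(1) = w^2 + 5*w + 6
(2) = gcd((-2*d + z)*(z + 6), (-6*d + z)*(-2*d + z)) = -2*d + z
(3) = h + 1
(4) = s^2 + 4*s*v - 21*v^2
(5) = l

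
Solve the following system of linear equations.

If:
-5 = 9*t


Then:
t = -5/9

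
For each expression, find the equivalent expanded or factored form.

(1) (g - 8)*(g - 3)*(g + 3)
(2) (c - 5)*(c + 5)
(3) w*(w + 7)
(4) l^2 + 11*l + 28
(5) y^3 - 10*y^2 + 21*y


(1) = g^3 - 8*g^2 - 9*g + 72
(2) = c^2 - 25
(3) = w^2 + 7*w
(4) = (l + 4)*(l + 7)
(5) = y*(y - 7)*(y - 3)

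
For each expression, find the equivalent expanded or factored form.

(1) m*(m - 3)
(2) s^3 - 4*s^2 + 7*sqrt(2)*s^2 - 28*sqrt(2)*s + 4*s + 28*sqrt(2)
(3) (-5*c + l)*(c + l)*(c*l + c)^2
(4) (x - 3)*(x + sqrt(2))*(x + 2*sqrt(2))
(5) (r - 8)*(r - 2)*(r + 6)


(1) = m^2 - 3*m
(2) = (s - 2)^2*(s + 7*sqrt(2))
(3) = -5*c^4*l^2 - 10*c^4*l - 5*c^4 - 4*c^3*l^3 - 8*c^3*l^2 - 4*c^3*l + c^2*l^4 + 2*c^2*l^3 + c^2*l^2
(4) = x^3 - 3*x^2 + 3*sqrt(2)*x^2 - 9*sqrt(2)*x + 4*x - 12
(5) = r^3 - 4*r^2 - 44*r + 96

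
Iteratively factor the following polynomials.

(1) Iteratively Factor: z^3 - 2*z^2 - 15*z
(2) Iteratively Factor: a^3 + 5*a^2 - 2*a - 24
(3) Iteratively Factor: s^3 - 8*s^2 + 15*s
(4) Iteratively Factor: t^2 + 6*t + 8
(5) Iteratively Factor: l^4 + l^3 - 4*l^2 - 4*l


(1) = (z + 3)*(z^2 - 5*z) = (z - 5)*(z + 3)*(z)
(2) = (a + 4)*(a^2 + a - 6) = (a - 2)*(a + 4)*(a + 3)
(3) = (s)*(s^2 - 8*s + 15) = s*(s - 5)*(s - 3)
(4) = (t + 2)*(t + 4)
(5) = (l)*(l^3 + l^2 - 4*l - 4) = l*(l - 2)*(l^2 + 3*l + 2) = l*(l - 2)*(l + 1)*(l + 2)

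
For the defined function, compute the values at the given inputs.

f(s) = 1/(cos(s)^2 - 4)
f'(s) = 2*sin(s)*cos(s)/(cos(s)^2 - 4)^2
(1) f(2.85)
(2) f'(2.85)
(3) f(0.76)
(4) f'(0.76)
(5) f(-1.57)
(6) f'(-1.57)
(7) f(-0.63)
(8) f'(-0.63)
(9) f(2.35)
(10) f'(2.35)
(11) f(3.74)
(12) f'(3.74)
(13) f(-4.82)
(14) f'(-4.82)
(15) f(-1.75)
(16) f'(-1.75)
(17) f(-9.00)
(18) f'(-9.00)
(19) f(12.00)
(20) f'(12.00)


(1) = -0.32
(2) = -0.06
(3) = -0.29
(4) = 0.08
(5) = -0.25
(6) = -0.00
(7) = -0.30
(8) = -0.08
(9) = -0.29
(10) = -0.08
(11) = -0.30
(12) = 0.08
(13) = -0.25
(14) = 0.01
(15) = -0.25
(16) = 0.02
(17) = -0.32
(18) = 0.07
(19) = -0.30
(20) = -0.08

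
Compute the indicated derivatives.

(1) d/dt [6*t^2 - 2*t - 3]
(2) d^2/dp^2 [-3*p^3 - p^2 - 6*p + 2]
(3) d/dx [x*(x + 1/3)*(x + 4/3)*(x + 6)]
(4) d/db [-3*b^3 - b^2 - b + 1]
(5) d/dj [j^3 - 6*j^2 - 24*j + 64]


(1) = 12*t - 2
(2) = -18*p - 2
(3) = 4*x^3 + 23*x^2 + 188*x/9 + 8/3
(4) = -9*b^2 - 2*b - 1
(5) = 3*j^2 - 12*j - 24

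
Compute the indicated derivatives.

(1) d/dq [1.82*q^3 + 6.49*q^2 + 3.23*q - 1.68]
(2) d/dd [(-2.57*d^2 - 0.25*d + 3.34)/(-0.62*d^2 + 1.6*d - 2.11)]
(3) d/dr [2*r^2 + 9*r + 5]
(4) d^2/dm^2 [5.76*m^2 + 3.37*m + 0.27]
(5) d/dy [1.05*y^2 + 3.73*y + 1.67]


(1) = 5.46*q^2 + 12.98*q + 3.23
(2) = (-4.267*d^2 + 14.987*d - 4.8165)/(0.3844*d^4 - 1.984*d^3 + 5.1764*d^2 - 6.752*d + 4.4521)
(3) = 4*r + 9
(4) = 11.5200000000000
(5) = 2.1*y + 3.73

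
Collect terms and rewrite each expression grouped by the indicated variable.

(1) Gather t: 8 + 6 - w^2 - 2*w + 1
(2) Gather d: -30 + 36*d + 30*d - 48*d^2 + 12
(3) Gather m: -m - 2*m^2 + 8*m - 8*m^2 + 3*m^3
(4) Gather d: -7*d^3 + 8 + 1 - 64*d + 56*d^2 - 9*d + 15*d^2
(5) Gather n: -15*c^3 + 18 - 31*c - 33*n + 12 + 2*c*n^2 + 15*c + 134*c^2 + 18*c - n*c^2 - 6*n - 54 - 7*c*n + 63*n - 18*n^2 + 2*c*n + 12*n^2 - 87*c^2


(1) = -w^2 - 2*w + 15
(2) = -48*d^2 + 66*d - 18
(3) = 3*m^3 - 10*m^2 + 7*m
(4) = -7*d^3 + 71*d^2 - 73*d + 9
(5) = -15*c^3 + 47*c^2 + 2*c + n^2*(2*c - 6) + n*(-c^2 - 5*c + 24) - 24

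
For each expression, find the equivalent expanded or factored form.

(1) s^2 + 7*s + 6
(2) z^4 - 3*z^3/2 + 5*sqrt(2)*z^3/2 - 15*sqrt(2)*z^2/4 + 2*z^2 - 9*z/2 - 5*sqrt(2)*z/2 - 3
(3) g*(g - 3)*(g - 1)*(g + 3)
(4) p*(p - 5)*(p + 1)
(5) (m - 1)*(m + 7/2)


(1) = (s + 1)*(s + 6)
(2) = (z - 2)*(z + 1/2)*(z + sqrt(2))*(z + 3*sqrt(2)/2)
(3) = g^4 - g^3 - 9*g^2 + 9*g
(4) = p^3 - 4*p^2 - 5*p
(5) = m^2 + 5*m/2 - 7/2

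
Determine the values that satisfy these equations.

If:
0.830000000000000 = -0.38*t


Then:
t = -2.18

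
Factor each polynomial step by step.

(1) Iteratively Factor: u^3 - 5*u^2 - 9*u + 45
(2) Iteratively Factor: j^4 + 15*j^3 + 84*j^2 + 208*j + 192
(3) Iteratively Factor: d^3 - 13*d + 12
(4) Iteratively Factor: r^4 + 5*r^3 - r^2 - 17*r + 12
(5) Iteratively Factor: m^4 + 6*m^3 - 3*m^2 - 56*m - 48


(1) = (u + 3)*(u^2 - 8*u + 15) = (u - 5)*(u + 3)*(u - 3)
(2) = (j + 4)*(j^3 + 11*j^2 + 40*j + 48) = (j + 4)^2*(j^2 + 7*j + 12) = (j + 3)*(j + 4)^2*(j + 4)
(3) = (d - 1)*(d^2 + d - 12) = (d - 1)*(d + 4)*(d - 3)
(4) = (r + 3)*(r^3 + 2*r^2 - 7*r + 4) = (r - 1)*(r + 3)*(r^2 + 3*r - 4) = (r - 1)^2*(r + 3)*(r + 4)
(5) = (m + 1)*(m^3 + 5*m^2 - 8*m - 48) = (m - 3)*(m + 1)*(m^2 + 8*m + 16) = (m - 3)*(m + 1)*(m + 4)*(m + 4)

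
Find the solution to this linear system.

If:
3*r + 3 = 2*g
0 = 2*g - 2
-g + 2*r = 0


Then:
No Solution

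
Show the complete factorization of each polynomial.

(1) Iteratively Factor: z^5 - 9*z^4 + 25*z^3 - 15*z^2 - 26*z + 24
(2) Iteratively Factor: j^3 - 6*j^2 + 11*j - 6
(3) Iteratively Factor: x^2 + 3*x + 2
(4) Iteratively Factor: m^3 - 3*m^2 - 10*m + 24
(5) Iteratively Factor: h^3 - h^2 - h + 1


(1) = (z - 1)*(z^4 - 8*z^3 + 17*z^2 + 2*z - 24) = (z - 1)*(z + 1)*(z^3 - 9*z^2 + 26*z - 24) = (z - 4)*(z - 1)*(z + 1)*(z^2 - 5*z + 6) = (z - 4)*(z - 2)*(z - 1)*(z + 1)*(z - 3)
(2) = (j - 1)*(j^2 - 5*j + 6) = (j - 3)*(j - 1)*(j - 2)
(3) = (x + 2)*(x + 1)
(4) = (m - 2)*(m^2 - m - 12) = (m - 4)*(m - 2)*(m + 3)
(5) = (h - 1)*(h^2 - 1) = (h - 1)*(h + 1)*(h - 1)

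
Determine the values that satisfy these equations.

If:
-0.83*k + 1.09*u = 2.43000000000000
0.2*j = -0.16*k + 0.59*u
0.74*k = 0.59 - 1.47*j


Then:
j = 2.00
k = -3.17
u = -0.18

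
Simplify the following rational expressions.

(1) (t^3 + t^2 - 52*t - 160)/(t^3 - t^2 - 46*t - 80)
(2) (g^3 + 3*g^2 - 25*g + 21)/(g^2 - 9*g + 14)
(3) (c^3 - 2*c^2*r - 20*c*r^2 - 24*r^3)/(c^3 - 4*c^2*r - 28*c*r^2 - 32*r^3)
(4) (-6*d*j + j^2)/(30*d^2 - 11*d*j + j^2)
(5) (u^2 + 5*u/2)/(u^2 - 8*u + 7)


(1) = (t + 4)/(t + 2)
(2) = (g^3 + 3*g^2 - 25*g + 21)/(g^2 - 9*g + 14)
(3) = (-c + 6*r)/(-c + 8*r)
(4) = -j/(5*d - j)
(5) = (2*u^2 + 5*u)/(2*u^2 - 16*u + 14)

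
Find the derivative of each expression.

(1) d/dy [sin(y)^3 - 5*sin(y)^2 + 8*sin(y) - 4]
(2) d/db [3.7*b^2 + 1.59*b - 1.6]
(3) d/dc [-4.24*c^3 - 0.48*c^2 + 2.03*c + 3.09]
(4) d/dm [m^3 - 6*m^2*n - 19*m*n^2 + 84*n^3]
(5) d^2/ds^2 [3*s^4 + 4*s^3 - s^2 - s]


(1) = (3*sin(y)^2 - 10*sin(y) + 8)*cos(y)
(2) = 7.4*b + 1.59
(3) = -12.72*c^2 - 0.96*c + 2.03
(4) = 3*m^2 - 12*m*n - 19*n^2
(5) = 36*s^2 + 24*s - 2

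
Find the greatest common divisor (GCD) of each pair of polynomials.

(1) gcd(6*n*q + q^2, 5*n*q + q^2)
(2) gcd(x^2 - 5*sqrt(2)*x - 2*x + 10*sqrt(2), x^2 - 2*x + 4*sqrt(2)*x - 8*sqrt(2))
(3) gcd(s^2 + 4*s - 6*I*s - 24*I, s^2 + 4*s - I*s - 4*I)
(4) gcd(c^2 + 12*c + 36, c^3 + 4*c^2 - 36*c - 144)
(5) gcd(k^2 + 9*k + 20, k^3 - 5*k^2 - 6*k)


(1) = gcd(q*(6*n + q), q*(5*n + q)) = q
(2) = x - 2
(3) = gcd((s + 4)*(s - 6*I), (s + 4)*(s - I)) = s + 4
(4) = c + 6
(5) = gcd((k + 4)*(k + 5), k*(k - 6)*(k + 1)) = 1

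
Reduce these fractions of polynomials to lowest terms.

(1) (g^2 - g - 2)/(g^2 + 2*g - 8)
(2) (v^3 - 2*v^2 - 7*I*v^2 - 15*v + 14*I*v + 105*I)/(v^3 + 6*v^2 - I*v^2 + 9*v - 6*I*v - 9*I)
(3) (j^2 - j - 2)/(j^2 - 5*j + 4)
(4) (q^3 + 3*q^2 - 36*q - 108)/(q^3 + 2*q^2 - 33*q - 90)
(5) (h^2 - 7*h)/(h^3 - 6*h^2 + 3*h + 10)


(1) = (g + 1)/(g + 4)
(2) = (v^2 + v*(-5 - 7*I) + 35*I)/(v^2 + v*(3 - I) - 3*I)
(3) = (j^2 - j - 2)/(j^2 - 5*j + 4)
(4) = (q + 6)/(q + 5)
(5) = (h^2 - 7*h)/(h^3 - 6*h^2 + 3*h + 10)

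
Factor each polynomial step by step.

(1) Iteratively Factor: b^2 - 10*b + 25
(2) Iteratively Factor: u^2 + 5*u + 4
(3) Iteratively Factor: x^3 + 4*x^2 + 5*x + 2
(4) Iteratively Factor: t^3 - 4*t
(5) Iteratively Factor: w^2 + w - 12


(1) = (b - 5)*(b - 5)
(2) = (u + 4)*(u + 1)
(3) = (x + 1)*(x^2 + 3*x + 2) = (x + 1)*(x + 2)*(x + 1)
(4) = (t - 2)*(t^2 + 2*t) = t*(t - 2)*(t + 2)
(5) = (w + 4)*(w - 3)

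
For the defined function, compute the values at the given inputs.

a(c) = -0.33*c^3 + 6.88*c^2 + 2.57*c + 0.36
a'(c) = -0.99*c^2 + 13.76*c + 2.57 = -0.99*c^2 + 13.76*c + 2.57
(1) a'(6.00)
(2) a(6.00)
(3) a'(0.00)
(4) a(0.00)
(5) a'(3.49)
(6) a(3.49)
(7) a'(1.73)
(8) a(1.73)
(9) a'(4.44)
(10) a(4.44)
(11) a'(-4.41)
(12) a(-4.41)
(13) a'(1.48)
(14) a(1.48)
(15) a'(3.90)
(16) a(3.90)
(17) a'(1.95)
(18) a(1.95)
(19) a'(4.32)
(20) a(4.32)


(1) = 49.49
(2) = 192.18
(3) = 2.57
(4) = 0.36
(5) = 38.53
(6) = 79.10
(7) = 23.41
(8) = 23.69
(9) = 44.15
(10) = 118.52
(11) = -77.37
(12) = 151.13
(13) = 20.77
(14) = 18.16
(15) = 41.18
(16) = 95.45
(17) = 25.64
(18) = 29.09
(19) = 43.54
(20) = 113.25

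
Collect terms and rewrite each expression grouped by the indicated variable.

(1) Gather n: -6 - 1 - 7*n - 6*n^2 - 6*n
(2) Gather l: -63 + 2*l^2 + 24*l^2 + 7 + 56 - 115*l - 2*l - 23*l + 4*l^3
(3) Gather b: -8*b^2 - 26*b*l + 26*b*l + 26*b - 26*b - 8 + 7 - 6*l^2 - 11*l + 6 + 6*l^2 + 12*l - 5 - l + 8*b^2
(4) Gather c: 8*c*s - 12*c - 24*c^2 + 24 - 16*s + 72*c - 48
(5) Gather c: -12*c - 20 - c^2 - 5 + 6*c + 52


(1) = -6*n^2 - 13*n - 7
(2) = 4*l^3 + 26*l^2 - 140*l
(3) = 0
(4) = -24*c^2 + c*(8*s + 60) - 16*s - 24
(5) = -c^2 - 6*c + 27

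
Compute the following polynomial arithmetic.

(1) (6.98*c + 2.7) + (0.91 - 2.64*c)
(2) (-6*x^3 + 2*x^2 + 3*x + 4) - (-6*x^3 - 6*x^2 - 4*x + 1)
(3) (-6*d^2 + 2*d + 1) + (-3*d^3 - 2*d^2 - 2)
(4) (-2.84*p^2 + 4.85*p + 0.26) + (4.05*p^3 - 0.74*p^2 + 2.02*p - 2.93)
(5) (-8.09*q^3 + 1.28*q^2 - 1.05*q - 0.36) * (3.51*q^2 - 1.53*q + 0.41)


(1) = 4.34*c + 3.61
(2) = 8*x^2 + 7*x + 3
(3) = -3*d^3 - 8*d^2 + 2*d - 1
(4) = 4.05*p^3 - 3.58*p^2 + 6.87*p - 2.67
(5) = -28.3959*q^5 + 16.8705*q^4 - 8.9608*q^3 + 0.8677*q^2 + 0.1203*q - 0.1476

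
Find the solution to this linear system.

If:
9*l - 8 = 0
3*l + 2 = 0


Then:
No Solution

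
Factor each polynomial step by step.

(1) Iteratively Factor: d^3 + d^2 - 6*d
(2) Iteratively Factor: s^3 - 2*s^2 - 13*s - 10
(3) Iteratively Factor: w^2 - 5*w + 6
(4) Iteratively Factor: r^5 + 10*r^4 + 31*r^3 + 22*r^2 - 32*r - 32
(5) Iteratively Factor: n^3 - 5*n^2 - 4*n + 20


(1) = (d + 3)*(d^2 - 2*d) = (d - 2)*(d + 3)*(d)
(2) = (s + 2)*(s^2 - 4*s - 5) = (s + 1)*(s + 2)*(s - 5)
(3) = (w - 2)*(w - 3)
(4) = (r + 4)*(r^4 + 6*r^3 + 7*r^2 - 6*r - 8) = (r + 2)*(r + 4)*(r^3 + 4*r^2 - r - 4) = (r + 2)*(r + 4)^2*(r^2 - 1) = (r + 1)*(r + 2)*(r + 4)^2*(r - 1)
(5) = (n + 2)*(n^2 - 7*n + 10) = (n - 2)*(n + 2)*(n - 5)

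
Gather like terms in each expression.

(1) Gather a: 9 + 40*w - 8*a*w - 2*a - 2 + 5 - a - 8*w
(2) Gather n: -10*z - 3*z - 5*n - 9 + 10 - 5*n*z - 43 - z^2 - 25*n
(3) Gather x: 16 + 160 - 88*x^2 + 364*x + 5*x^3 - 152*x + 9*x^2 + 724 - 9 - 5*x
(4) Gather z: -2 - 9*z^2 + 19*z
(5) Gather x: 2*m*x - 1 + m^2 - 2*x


(1) = a*(-8*w - 3) + 32*w + 12
(2) = n*(-5*z - 30) - z^2 - 13*z - 42
(3) = 5*x^3 - 79*x^2 + 207*x + 891
(4) = -9*z^2 + 19*z - 2
(5) = m^2 + x*(2*m - 2) - 1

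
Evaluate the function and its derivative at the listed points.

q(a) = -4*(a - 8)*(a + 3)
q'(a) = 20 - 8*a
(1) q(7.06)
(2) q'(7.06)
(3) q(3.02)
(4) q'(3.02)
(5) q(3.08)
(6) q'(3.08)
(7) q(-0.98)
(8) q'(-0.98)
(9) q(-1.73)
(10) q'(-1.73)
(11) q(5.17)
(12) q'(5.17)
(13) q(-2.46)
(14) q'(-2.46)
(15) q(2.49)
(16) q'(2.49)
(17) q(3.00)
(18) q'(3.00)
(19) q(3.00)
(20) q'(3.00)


(1) = 37.83
(2) = -36.48
(3) = 119.92
(4) = -4.16
(5) = 119.65
(6) = -4.64
(7) = 72.56
(8) = 27.84
(9) = 49.43
(10) = 33.84
(11) = 92.48
(12) = -21.36
(13) = 22.59
(14) = 39.68
(15) = 121.00
(16) = 0.08
(17) = 120.00
(18) = -4.00
(19) = 120.00
(20) = -4.00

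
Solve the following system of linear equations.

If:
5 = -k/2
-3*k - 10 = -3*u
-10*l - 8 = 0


Then:
k = -10
l = -4/5
u = -20/3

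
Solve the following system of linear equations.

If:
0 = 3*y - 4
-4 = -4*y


Then:
No Solution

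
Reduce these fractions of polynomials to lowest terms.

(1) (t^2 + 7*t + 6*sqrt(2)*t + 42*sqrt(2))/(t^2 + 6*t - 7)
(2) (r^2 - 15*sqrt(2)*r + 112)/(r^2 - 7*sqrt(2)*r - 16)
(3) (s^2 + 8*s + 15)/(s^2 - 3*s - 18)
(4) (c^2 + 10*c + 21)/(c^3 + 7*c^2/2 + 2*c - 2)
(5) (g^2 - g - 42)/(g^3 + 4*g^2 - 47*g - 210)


(1) = (t + 6*sqrt(2))/(t - 1)
(2) = (r - 7*sqrt(2))/(r + sqrt(2))
(3) = (s + 5)/(s - 6)
(4) = (2*c^2 + 20*c + 42)/(2*c^3 + 7*c^2 + 4*c - 4)
(5) = 1/(g + 5)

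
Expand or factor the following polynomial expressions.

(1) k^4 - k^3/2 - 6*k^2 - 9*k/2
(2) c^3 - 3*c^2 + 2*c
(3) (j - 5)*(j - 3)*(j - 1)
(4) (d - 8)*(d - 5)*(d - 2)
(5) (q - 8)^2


(1) = k*(k - 3)*(k + 1)*(k + 3/2)
(2) = c*(c - 2)*(c - 1)
(3) = j^3 - 9*j^2 + 23*j - 15
(4) = d^3 - 15*d^2 + 66*d - 80
(5) = q^2 - 16*q + 64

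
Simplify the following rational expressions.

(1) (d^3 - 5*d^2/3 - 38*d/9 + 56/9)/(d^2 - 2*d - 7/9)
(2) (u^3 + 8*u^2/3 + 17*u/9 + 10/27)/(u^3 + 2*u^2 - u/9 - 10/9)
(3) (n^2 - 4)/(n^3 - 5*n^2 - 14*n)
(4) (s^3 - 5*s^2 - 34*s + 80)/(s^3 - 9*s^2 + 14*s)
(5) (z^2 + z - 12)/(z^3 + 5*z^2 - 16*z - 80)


(1) = (3*d^2 + 2*d - 8)/(3*d + 1)
(2) = (9*u^2 + 9*u + 2)/(9*u^2 + 3*u - 6)
(3) = (n - 2)/(n^2 - 7*n)
(4) = (s^2 - 3*s - 40)/(s^2 - 7*s)
(5) = (z - 3)/(z^2 + z - 20)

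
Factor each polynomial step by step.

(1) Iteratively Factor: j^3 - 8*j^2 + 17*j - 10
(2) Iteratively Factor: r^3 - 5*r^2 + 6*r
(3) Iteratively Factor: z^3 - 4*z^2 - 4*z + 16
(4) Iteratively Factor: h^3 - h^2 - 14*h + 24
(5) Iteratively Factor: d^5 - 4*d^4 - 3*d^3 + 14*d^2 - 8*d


(1) = (j - 5)*(j^2 - 3*j + 2) = (j - 5)*(j - 2)*(j - 1)
(2) = (r - 3)*(r^2 - 2*r) = r*(r - 3)*(r - 2)
(3) = (z + 2)*(z^2 - 6*z + 8) = (z - 4)*(z + 2)*(z - 2)
(4) = (h + 4)*(h^2 - 5*h + 6) = (h - 2)*(h + 4)*(h - 3)
(5) = (d - 4)*(d^4 - 3*d^2 + 2*d) = (d - 4)*(d - 1)*(d^3 + d^2 - 2*d) = (d - 4)*(d - 1)^2*(d^2 + 2*d) = d*(d - 4)*(d - 1)^2*(d + 2)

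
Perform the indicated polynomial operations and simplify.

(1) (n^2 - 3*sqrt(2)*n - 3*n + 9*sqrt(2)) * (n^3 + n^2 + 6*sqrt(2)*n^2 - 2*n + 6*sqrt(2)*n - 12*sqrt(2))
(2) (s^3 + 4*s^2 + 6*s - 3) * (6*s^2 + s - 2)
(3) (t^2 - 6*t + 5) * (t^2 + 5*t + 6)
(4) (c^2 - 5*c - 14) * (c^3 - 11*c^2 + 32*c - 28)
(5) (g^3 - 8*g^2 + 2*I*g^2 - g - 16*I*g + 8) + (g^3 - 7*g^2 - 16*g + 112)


(1) = n^5 - 2*n^4 + 3*sqrt(2)*n^4 - 41*n^3 - 6*sqrt(2)*n^3 - 15*sqrt(2)*n^2 + 78*n^2 + 18*sqrt(2)*n + 180*n - 216
(2) = 6*s^5 + 25*s^4 + 38*s^3 - 20*s^2 - 15*s + 6
(3) = t^4 - t^3 - 19*t^2 - 11*t + 30
(4) = c^5 - 16*c^4 + 73*c^3 - 34*c^2 - 308*c + 392
(5) = 2*g^3 - 15*g^2 + 2*I*g^2 - 17*g - 16*I*g + 120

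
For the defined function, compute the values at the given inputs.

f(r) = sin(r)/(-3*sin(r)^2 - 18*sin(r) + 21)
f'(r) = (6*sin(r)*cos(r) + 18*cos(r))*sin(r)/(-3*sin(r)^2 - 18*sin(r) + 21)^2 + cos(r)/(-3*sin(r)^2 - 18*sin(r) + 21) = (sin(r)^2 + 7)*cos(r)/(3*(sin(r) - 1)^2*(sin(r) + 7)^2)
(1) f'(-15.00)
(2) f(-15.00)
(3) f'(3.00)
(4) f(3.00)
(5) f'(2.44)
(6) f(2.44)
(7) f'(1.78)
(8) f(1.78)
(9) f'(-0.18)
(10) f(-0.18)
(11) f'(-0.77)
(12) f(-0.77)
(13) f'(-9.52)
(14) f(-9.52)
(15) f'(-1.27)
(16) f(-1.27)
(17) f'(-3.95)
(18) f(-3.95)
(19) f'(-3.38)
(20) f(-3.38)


(1) = -0.02
(2) = -0.02
(3) = -0.06
(4) = 0.01
(5) = -0.26
(6) = 0.08
(7) = -18.20
(8) = 1.87
(9) = 0.04
(10) = -0.01
(11) = 0.02
(12) = -0.02
(13) = -0.06
(14) = 0.00
(15) = 0.01
(16) = -0.03
(17) = -0.38
(18) = 0.11
(19) = -0.07
(20) = 0.01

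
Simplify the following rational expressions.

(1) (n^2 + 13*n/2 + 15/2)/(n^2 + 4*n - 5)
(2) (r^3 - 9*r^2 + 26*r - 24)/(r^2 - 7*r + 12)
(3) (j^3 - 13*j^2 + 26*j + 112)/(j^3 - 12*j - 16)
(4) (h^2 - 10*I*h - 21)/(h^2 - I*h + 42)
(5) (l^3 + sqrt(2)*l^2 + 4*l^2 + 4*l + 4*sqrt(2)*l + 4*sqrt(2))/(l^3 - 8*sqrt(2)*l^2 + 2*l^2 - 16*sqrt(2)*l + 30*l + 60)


(1) = (2*n + 3)/(2*n - 2)
(2) = r - 2
(3) = (j^2 - 15*j + 56)/(j^2 - 2*j - 8)
(4) = (h - 3*I)/(h + 6*I)
(5) = (l^2 + l*(sqrt(2) + 2) + 2*sqrt(2))/(l^2 - 8*sqrt(2)*l + 30)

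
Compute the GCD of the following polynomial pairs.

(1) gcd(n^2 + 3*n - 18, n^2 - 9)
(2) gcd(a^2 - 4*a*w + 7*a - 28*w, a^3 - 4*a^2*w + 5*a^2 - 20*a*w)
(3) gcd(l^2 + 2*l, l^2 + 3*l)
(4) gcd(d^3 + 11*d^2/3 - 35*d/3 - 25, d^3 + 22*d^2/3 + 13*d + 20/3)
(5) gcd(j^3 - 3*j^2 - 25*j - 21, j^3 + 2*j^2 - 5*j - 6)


(1) = gcd((n - 3)*(n + 6), (n - 3)*(n + 3)) = n - 3
(2) = gcd((a + 7)*(a - 4*w), a*(a + 5)*(a - 4*w)) = -a + 4*w
(3) = l
(4) = d + 5
(5) = j^2 + 4*j + 3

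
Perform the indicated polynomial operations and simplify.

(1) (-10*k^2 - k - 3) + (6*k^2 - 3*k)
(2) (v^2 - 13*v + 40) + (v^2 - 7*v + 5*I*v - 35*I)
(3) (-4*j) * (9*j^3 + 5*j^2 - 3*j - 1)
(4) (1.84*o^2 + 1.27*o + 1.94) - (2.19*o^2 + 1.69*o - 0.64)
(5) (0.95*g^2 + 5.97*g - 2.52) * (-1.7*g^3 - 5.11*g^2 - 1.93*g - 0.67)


(1) = -4*k^2 - 4*k - 3
(2) = 2*v^2 - 20*v + 5*I*v + 40 - 35*I
(3) = -36*j^4 - 20*j^3 + 12*j^2 + 4*j
(4) = -0.35*o^2 - 0.42*o + 2.58
(5) = -1.615*g^5 - 15.0035*g^4 - 28.0562*g^3 + 0.7186*g^2 + 0.8637*g + 1.6884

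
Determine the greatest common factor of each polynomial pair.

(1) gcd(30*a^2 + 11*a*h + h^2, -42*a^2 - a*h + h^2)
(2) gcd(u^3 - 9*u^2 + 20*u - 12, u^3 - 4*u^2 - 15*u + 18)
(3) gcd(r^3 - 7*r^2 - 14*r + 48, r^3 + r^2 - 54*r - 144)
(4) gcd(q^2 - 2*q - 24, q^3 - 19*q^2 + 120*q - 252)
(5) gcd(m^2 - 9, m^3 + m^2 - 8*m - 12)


(1) = gcd((5*a + h)*(6*a + h), (-7*a + h)*(6*a + h)) = 6*a + h
(2) = u^2 - 7*u + 6
(3) = r^2 - 5*r - 24
(4) = gcd((q - 6)*(q + 4), (q - 7)*(q - 6)^2) = q - 6
(5) = m - 3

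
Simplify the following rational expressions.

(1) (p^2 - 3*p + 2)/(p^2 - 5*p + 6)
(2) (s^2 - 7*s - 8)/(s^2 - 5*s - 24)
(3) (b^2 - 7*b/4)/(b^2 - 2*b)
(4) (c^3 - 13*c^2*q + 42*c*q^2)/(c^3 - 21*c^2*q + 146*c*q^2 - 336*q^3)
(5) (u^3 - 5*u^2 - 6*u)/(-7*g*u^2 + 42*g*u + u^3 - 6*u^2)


(1) = (p - 1)/(p - 3)
(2) = (s + 1)/(s + 3)
(3) = (4*b - 7)/(4*b - 8)
(4) = -c/(-c + 8*q)
(5) = (u + 1)/(-7*g + u)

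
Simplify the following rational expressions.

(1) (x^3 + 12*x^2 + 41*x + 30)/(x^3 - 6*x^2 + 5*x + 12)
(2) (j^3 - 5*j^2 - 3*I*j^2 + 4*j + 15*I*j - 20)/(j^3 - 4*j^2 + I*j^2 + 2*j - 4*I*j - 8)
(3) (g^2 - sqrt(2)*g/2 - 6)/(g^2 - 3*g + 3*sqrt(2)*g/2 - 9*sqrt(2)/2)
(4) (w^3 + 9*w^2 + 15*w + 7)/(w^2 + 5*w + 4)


(1) = (x^2 + 11*x + 30)/(x^2 - 7*x + 12)
(2) = (j^3 + j^2*(-5 - 3*I) + j*(4 + 15*I) - 20)/(j^3 + j^2*(-4 + I) + j*(2 - 4*I) - 8)
(3) = (4*g - 8*sqrt(2))/(4*g - 12)
(4) = (w^2 + 8*w + 7)/(w + 4)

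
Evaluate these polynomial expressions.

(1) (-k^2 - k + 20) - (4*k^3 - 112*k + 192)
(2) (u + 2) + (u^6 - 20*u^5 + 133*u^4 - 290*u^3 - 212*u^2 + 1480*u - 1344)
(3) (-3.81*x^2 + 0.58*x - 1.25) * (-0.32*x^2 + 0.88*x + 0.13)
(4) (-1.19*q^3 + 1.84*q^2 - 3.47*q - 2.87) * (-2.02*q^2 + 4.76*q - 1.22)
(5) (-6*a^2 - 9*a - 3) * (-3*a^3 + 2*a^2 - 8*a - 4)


(1) = -4*k^3 - k^2 + 111*k - 172
(2) = u^6 - 20*u^5 + 133*u^4 - 290*u^3 - 212*u^2 + 1481*u - 1342
(3) = 1.2192*x^4 - 3.5384*x^3 + 0.4151*x^2 - 1.0246*x - 0.1625
(4) = 2.4038*q^5 - 9.3812*q^4 + 17.2196*q^3 - 12.9646*q^2 - 9.4278*q + 3.5014
(5) = 18*a^5 + 15*a^4 + 39*a^3 + 90*a^2 + 60*a + 12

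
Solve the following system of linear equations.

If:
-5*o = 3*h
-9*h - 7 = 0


Then:
h = -7/9
o = 7/15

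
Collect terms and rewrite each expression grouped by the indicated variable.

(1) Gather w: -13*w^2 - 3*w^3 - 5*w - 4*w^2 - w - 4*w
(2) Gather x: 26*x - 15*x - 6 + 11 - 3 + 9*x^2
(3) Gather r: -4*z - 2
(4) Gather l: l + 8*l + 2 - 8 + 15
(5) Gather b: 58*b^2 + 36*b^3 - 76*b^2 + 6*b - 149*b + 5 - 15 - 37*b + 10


(1) = -3*w^3 - 17*w^2 - 10*w
(2) = 9*x^2 + 11*x + 2
(3) = -4*z - 2
(4) = 9*l + 9
(5) = 36*b^3 - 18*b^2 - 180*b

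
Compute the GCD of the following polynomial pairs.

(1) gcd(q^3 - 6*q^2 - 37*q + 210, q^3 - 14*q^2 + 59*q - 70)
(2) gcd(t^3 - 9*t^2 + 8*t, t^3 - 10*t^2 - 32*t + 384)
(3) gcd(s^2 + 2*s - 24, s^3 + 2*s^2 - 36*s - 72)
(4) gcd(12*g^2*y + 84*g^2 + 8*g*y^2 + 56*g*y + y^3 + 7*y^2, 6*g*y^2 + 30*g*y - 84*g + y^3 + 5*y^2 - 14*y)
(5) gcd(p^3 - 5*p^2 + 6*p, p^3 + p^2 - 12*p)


(1) = q^2 - 12*q + 35
(2) = gcd(t*(t - 8)*(t - 1), (t - 8)^2*(t + 6)) = t - 8
(3) = gcd((s - 4)*(s + 6), (s - 6)*(s + 2)*(s + 6)) = s + 6
(4) = 6*g*y + 42*g + y^2 + 7*y
(5) = gcd(p*(p - 3)*(p - 2), p*(p - 3)*(p + 4)) = p^2 - 3*p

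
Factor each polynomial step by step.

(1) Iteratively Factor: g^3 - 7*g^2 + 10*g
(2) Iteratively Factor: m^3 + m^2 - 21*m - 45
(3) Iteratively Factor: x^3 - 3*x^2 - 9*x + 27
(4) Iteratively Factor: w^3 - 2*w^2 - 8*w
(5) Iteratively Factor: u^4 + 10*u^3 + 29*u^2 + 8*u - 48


(1) = (g)*(g^2 - 7*g + 10) = g*(g - 5)*(g - 2)
(2) = (m + 3)*(m^2 - 2*m - 15) = (m + 3)^2*(m - 5)
(3) = (x - 3)*(x^2 - 9) = (x - 3)^2*(x + 3)
(4) = (w)*(w^2 - 2*w - 8) = w*(w + 2)*(w - 4)
(5) = (u + 3)*(u^3 + 7*u^2 + 8*u - 16) = (u + 3)*(u + 4)*(u^2 + 3*u - 4) = (u + 3)*(u + 4)^2*(u - 1)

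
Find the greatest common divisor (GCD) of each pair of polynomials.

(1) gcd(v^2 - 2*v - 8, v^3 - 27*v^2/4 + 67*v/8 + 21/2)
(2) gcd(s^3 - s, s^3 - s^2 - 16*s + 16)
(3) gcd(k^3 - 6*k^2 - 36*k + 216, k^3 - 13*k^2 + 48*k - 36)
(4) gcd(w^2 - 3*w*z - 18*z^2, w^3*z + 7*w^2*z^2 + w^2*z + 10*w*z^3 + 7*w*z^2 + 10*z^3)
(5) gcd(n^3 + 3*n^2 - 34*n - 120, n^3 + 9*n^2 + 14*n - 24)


(1) = gcd((v - 4)*(v + 2), (v - 4)*(v - 7/2)*(v + 3/4)) = v - 4
(2) = s - 1
(3) = gcd((k - 6)^2*(k + 6), (k - 6)^2*(k - 1)) = k^2 - 12*k + 36
(4) = gcd((w - 6*z)*(w + 3*z), (w + 2*z)*(w + 5*z)*(w*z + z)) = 1
(5) = gcd((n - 6)*(n + 4)*(n + 5), (n - 1)*(n + 4)*(n + 6)) = n + 4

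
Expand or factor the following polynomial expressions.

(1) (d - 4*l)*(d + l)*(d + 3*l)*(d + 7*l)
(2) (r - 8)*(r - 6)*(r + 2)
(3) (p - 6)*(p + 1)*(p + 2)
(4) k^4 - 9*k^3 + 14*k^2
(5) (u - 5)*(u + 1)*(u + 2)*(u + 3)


(1) = d^4 + 7*d^3*l - 13*d^2*l^2 - 103*d*l^3 - 84*l^4
(2) = r^3 - 12*r^2 + 20*r + 96
(3) = p^3 - 3*p^2 - 16*p - 12
(4) = k^2*(k - 7)*(k - 2)
(5) = u^4 + u^3 - 19*u^2 - 49*u - 30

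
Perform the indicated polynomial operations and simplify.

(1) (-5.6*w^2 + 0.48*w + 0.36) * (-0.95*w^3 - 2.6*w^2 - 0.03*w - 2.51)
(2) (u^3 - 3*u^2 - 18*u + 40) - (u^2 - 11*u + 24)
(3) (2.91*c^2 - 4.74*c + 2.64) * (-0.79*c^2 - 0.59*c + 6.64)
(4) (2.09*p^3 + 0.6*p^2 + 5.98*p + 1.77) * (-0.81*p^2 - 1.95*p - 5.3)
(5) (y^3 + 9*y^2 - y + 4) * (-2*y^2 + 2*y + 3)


(1) = 5.32*w^5 + 14.104*w^4 - 1.422*w^3 + 13.1056*w^2 - 1.2156*w - 0.9036
(2) = u^3 - 4*u^2 - 7*u + 16
(3) = -2.2989*c^4 + 2.0277*c^3 + 20.0334*c^2 - 33.0312*c + 17.5296
(4) = -1.6929*p^5 - 4.5615*p^4 - 17.0908*p^3 - 16.2747*p^2 - 35.1455*p - 9.381
(5) = -2*y^5 - 16*y^4 + 23*y^3 + 17*y^2 + 5*y + 12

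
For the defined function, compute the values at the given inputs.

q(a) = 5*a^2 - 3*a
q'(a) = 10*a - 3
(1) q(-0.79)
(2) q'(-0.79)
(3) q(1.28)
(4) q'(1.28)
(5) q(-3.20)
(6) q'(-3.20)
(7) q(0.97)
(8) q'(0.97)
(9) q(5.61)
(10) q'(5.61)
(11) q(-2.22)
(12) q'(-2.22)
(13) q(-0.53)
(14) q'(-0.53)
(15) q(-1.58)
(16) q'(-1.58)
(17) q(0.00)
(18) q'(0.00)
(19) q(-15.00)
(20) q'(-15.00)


(1) = 5.49
(2) = -10.90
(3) = 4.35
(4) = 9.80
(5) = 60.80
(6) = -35.00
(7) = 1.79
(8) = 6.70
(9) = 140.53
(10) = 53.10
(11) = 31.30
(12) = -25.20
(13) = 2.99
(14) = -8.30
(15) = 17.22
(16) = -18.80
(17) = 0.00
(18) = -3.00
(19) = 1170.00
(20) = -153.00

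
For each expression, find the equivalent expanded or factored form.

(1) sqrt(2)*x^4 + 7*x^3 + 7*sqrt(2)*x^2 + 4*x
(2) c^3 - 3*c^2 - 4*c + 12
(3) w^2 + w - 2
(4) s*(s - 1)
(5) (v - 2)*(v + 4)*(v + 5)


(1) = x*(x + sqrt(2))*(x + 2*sqrt(2))*(sqrt(2)*x + 1)
(2) = (c - 3)*(c - 2)*(c + 2)
(3) = (w - 1)*(w + 2)
(4) = s^2 - s
(5) = v^3 + 7*v^2 + 2*v - 40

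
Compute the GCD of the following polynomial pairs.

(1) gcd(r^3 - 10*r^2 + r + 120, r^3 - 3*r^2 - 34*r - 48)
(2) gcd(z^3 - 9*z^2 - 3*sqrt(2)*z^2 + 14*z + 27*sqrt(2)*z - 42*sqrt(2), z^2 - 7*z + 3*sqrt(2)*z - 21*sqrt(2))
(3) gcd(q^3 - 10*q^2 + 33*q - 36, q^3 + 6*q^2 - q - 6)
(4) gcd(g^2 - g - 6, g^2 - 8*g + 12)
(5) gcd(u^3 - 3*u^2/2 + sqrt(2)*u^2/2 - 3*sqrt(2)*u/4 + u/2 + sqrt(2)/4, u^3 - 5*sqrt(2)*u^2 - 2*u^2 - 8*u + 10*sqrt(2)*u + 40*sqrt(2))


(1) = gcd((r - 8)*(r - 5)*(r + 3), (r - 8)*(r + 2)*(r + 3)) = r^2 - 5*r - 24
(2) = gcd((z - 7)*(z - 2)*(z - 3*sqrt(2)), (z - 7)*(z + 3*sqrt(2))) = z - 7
(3) = 1
(4) = gcd((g - 3)*(g + 2), (g - 6)*(g - 2)) = 1
(5) = 1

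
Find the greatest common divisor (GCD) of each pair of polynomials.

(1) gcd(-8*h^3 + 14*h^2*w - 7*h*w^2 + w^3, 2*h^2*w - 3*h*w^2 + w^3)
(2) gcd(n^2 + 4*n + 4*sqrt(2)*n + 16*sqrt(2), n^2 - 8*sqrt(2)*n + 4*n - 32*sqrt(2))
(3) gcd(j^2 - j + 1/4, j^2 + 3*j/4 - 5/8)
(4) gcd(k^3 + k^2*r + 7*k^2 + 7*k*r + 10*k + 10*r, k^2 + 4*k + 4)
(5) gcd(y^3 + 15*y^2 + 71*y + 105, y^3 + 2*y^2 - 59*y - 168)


(1) = 2*h^2 - 3*h*w + w^2
(2) = gcd((n + 4)*(n + 4*sqrt(2)), (n + 4)*(n - 8*sqrt(2))) = n + 4
(3) = gcd((j - 1/2)^2, (j - 1/2)*(j + 5/4)) = j - 1/2
(4) = gcd((k + 2)*(k + 5)*(k + r), (k + 2)^2) = k + 2
(5) = gcd((y + 3)*(y + 5)*(y + 7), (y - 8)*(y + 3)*(y + 7)) = y^2 + 10*y + 21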